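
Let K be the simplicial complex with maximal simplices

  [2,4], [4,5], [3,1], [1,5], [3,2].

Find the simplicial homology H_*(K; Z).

Fix the vertex order 1 < 2 < 3 < 4 < 5 and write every simplex with vertices in increasing order. Then dim K = 1 and the simplices of K are:

  0-simplices (5): [1], [2], [3], [4], [5]
  1-simplices (5): [1,3], [1,5], [2,3], [2,4], [4,5]

so the chain groups are C_0 ≅ Z^5, C_1 ≅ Z^5.

The boundary map ∂_1: C_1 → C_0 maps an edge to its endpoints' difference, ∂[p,q] = q − p.
As a 5×5 matrix over Z this has rank 4, with invariant factors (1,1,1,1).

Reading off H_k = ker ∂_k / im ∂_{k+1}:

  H_0: rank C_0 − rank ∂_1 = 5 − 4 = 1, and the invariant factors of ∂_1 are all 1, so H_0 = Z.
  H_1: rank ker ∂_1 − rank ∂_2 = (5 − 4) − 0 = 1, and there is no ∂_2, so H_1 = Z.

As a check, the Euler characteristic is 5 − 5 = 0, which agrees with 1 − 1 = 0.

H_0 ≅ Z,  H_1 ≅ Z.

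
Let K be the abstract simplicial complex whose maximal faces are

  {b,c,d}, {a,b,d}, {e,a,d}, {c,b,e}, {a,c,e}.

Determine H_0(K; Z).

H_0 ≅ Z.

Order the vertices as a < b < c < d < e. Listing each simplex with vertices in this order, K has dimension 2 with simplices:

  0-simplices (5): a, b, c, d, e
  1-simplices (10): ab, ac, ad, ae, bc, bd, be, cd, ce, de
  2-simplices (5): abd, ace, ade, bcd, bce

giving chain groups C_0 ≅ Z^5, C_1 ≅ Z^10, C_2 ≅ Z^5.

∂_1: C_1 → C_0 sends each edge [p,q] (with p < q) to q − p.
This gives a 5×10 integer matrix of rank 4; reducing to Smith normal form yields diagonal entries (1,1,1,1).

∂_2: C_2 → C_1 acts by ∂[p,q,r] = [q,r] − [p,r] + [p,q]. For instance
  ∂ace = ce − ae + ac,
  ∂abd = bd − ad + ab.
This gives a 10×5 integer matrix of rank 5; reducing to Smith normal form yields diagonal entries (1,1,1,1,1).

Now H_k = ker ∂_k / im ∂_{k+1}, so:

  H_0: rank C_0 − rank ∂_1 = 5 − 4 = 1, and the invariant factors of ∂_1 are all 1, so H_0 = Z.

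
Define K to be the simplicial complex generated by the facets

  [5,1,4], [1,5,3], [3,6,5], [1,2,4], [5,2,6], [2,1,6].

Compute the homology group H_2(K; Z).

Take the total order 1 < 2 < 3 < 4 < 5 < 6 on the vertex set. Then K (dimension 2) consists of the simplices:

  0-simplices (6): [1], [2], [3], [4], [5], [6]
  1-simplices (12): [1,2], [1,3], [1,4], [1,5], [1,6], [2,4], [2,5], [2,6], [3,5], [3,6], [4,5], [5,6]
  2-simplices (6): [1,2,4], [1,2,6], [1,3,5], [1,4,5], [2,5,6], [3,5,6]

so the chain groups are C_0 ≅ Z^6, C_1 ≅ Z^12, C_2 ≅ Z^6.

Boundary ∂_1: C_1 → C_0 sends each edge [p,q] (with p < q) to q − p. For instance
  ∂[1,5] = [5] − [1].
As a 6×12 matrix over Z this has rank 5, with invariant factors (1,1,1,1,1).

∂_2: C_2 → C_1 maps a triangle to the signed sum of its edges. For instance
  ∂[1,4,5] = [4,5] − [1,5] + [1,4],
  ∂[3,5,6] = [5,6] − [3,6] + [3,5].
The resulting 12×6 matrix has rank 6, and its Smith normal form has invariant factors (1,1,1,1,1,1).

From H_k ≅ ker(∂_k) / im(∂_{k+1}) we obtain:

  H_2: rank ker ∂_2 − rank ∂_3 = (6 − 6) − 0 = 0, and there is no ∂_3, so H_2 = 0.

H_2 ≅ 0.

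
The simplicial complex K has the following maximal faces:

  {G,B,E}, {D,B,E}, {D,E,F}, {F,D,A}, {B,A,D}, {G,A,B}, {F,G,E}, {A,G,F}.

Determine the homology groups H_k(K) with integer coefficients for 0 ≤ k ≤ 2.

K has 6 vertices, 12 edges, 8 triangles.
rank ∂_0 = 0, rank ∂_1 = 5 ⇒ b_0 = 6 − 0 − 5 = 1; all invariant factors of ∂_1 are 1 so no torsion. So H_0 = Z.
rank ∂_1 = 5, rank ∂_2 = 7 ⇒ b_1 = 12 − 5 − 7 = 0; all invariant factors of ∂_2 are 1 so no torsion. So H_1 = 0.
rank ∂_2 = 7, rank ∂_3 = 0 ⇒ b_2 = 8 − 7 − 0 = 1. So H_2 = Z.

H_0 = Z,  H_1 = 0,  H_2 = Z.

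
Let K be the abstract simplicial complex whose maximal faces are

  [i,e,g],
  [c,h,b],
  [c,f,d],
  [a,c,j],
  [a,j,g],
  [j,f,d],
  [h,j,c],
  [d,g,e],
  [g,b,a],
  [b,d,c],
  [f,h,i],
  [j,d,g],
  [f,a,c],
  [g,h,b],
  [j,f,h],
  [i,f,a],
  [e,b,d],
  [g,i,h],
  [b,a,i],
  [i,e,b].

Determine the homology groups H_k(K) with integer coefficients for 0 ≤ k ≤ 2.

We work with the vertex ordering a < b < c < d < e < f < g < h < i < j. The simplices of K, each written with vertices in increasing order, are:

  0-simplices (10): a, b, c, d, e, f, g, h, i, j
  1-simplices (30): ab, ac, af, ag, ai, aj, bc, bd, be, bg, bh, bi, cd, cf, ch, cj, de, df, dg, dj, eg, ei, fh, fi, fj, gh, gi, gj, hi, hj
  2-simplices (20): abg, abi, acf, acj, afi, agj, bcd, bch, bde, bei, bgh, cdf, chj, deg, dfj, dgj, egi, fhi, fhj, ghi

so the chain groups are C_0 ≅ Z^10, C_1 ≅ Z^30, C_2 ≅ Z^20.

∂_1: C_1 → C_0 sends each edge [p,q] (with p < q) to q − p. For instance
  ∂bd = d − b.
The resulting 10×30 matrix has rank 9, and its Smith normal form has invariant factors (1,1,1,1,1,1,1,1,1).

The boundary map ∂_2: C_2 → C_1 acts by ∂[p,q,r] = [q,r] − [p,r] + [p,q]. For instance
  ∂bde = de − be + bd,
  ∂ghi = hi − gi + gh.
This gives a 30×20 integer matrix of rank 20; reducing to Smith normal form yields diagonal entries (1,1,1,1,1,1,1,1,1,1,1,1,1,1,1,1,1,1,1,2).

Reading off H_k = ker ∂_k / im ∂_{k+1}:

  H_0: rank C_0 − rank ∂_1 = 10 − 9 = 1, and the invariant factors of ∂_1 are all 1, so H_0 ≅ Z.
  H_1: rank ker ∂_1 − rank ∂_2 = (30 − 9) − 20 = 1, and ∂_2 has invariant factor 2 > 1, so H_1 ≅ Z × Z/2.
  H_2: rank ker ∂_2 − rank ∂_3 = (20 − 20) − 0 = 0, and there is no ∂_3, so H_2 ≅ 0.

As a check, the Euler characteristic is 10 − 30 + 20 = 0, which agrees with 1 − 1 + 0 = 0.

H_0 = Z,  H_1 = Z × Z/2,  H_2 = 0.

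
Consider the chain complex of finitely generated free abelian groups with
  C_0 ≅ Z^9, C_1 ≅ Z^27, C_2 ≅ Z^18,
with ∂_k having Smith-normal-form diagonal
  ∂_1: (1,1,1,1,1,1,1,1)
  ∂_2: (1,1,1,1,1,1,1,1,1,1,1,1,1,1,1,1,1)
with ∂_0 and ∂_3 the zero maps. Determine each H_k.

H_0: b_0 = 9 − 0 − 8 = 1; torsion from ∂_1 factors > 1: none. So H_0 = Z.
H_1: b_1 = 27 − 8 − 17 = 2; torsion from ∂_2 factors > 1: none. So H_1 = Z^2.
H_2: b_2 = 18 − 17 − 0 = 1; torsion from ∂_3 factors > 1: none. So H_2 = Z.

H_0 = Z,  H_1 = Z^2,  H_2 = Z.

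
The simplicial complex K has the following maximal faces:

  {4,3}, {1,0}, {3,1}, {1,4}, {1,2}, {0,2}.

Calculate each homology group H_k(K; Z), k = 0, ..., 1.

Fix the vertex order 0 < 1 < 2 < 3 < 4 and write every simplex with vertices in increasing order. Then dim K = 1 and the simplices of K are:

  0-simplices (5): [0], [1], [2], [3], [4]
  1-simplices (6): [0,1], [0,2], [1,2], [1,3], [1,4], [3,4]

so the chain groups are C_0 ≅ Z^5, C_1 ≅ Z^6.

The boundary map ∂_1: C_1 → C_0 sends each edge [p,q] (with p < q) to q − p.
The resulting 5×6 matrix has rank 4, and its Smith normal form has invariant factors (1,1,1,1).

From H_k ≅ ker(∂_k) / im(∂_{k+1}) we obtain:

  H_0: rank C_0 − rank ∂_1 = 5 − 4 = 1, and the invariant factors of ∂_1 are all 1, so H_0 ≅ Z.
  H_1: rank ker ∂_1 − rank ∂_2 = (6 − 4) − 0 = 2, and there is no ∂_2, so H_1 ≅ Z^2.

H_0 = Z,  H_1 = Z^2.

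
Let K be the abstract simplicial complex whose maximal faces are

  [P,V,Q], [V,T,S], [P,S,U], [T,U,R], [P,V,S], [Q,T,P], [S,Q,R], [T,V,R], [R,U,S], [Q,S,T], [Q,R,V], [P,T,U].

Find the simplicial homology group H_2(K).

Order the vertices as P < Q < R < S < T < U < V. Listing each simplex with vertices in this order, K has dimension 2 with simplices:

  0-simplices (7): P, Q, R, S, T, U, V
  1-simplices (18): PQ, PS, PT, PU, PV, QR, QS, QT, QV, RS, RT, RU, RV, ST, SU, SV, TU, TV
  2-simplices (12): PQT, PQV, PSU, PSV, PTU, QRS, QRV, QST, RSU, RTU, RTV, STV

so the chain groups are C_0 ≅ Z^7, C_1 ≅ Z^18, C_2 ≅ Z^12.

The boundary map ∂_1: C_1 → C_0 sends each edge [p,q] (with p < q) to q − p. For instance
  ∂SV = V − S.
This gives a 7×18 integer matrix of rank 6; reducing to Smith normal form yields diagonal entries (1,1,1,1,1,1).

∂_2: C_2 → C_1 acts by ∂[p,q,r] = [q,r] − [p,r] + [p,q]. For instance
  ∂RTU = TU − RU + RT,
  ∂PSV = SV − PV + PS.
As a 18×12 matrix over Z this has rank 12, with invariant factors (1,1,1,1,1,1,1,1,1,1,1,2).

Now H_k = ker ∂_k / im ∂_{k+1}, so:

  H_2: rank ker ∂_2 − rank ∂_3 = (12 − 12) − 0 = 0, and there is no ∂_3, so H_2 = 0.

H_2 ≅ 0.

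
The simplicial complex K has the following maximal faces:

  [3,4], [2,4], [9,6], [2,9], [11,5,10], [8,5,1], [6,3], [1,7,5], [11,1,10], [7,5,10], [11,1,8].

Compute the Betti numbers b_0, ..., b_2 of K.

Fix the vertex order 1 < 2 < 3 < 4 < 5 < 6 < 7 < 8 < 9 < 10 < 11 and write every simplex with vertices in increasing order. Then dim K = 2 and the simplices of K are:

  0-simplices (11): [1], [2], [3], [4], [5], [6], [7], [8], [9], [10], [11]
  1-simplices (17): [1,5], [1,7], [1,8], [1,10], [1,11], [2,4], [2,9], [3,4], [3,6], [5,7], [5,8], [5,10], [5,11], [6,9], [7,10], [8,11], [10,11]
  2-simplices (6): [1,5,7], [1,5,8], [1,8,11], [1,10,11], [5,7,10], [5,10,11]

Hence C_0 ≅ Z^11, C_1 ≅ Z^17, C_2 ≅ Z^6.

Boundary ∂_1: C_1 → C_0 sends each edge [p,q] (with p < q) to q − p. For instance
  ∂[1,5] = [5] − [1].
This gives a 11×17 integer matrix of rank 9; reducing to Smith normal form yields diagonal entries (1,1,1,1,1,1,1,1,1).

Boundary ∂_2: C_2 → C_1 acts by ∂[p,q,r] = [q,r] − [p,r] + [p,q]. For instance
  ∂[5,7,10] = [7,10] − [5,10] + [5,7],
  ∂[5,10,11] = [10,11] − [5,11] + [5,10].
The resulting 17×6 matrix has rank 6, and its Smith normal form has invariant factors (1,1,1,1,1,1).

From H_k ≅ ker(∂_k) / im(∂_{k+1}) we obtain:

  H_0: rank C_0 − rank ∂_1 = 11 − 9 = 2, and the invariant factors of ∂_1 are all 1, so H_0 ≅ Z^2.
  H_1: rank ker ∂_1 − rank ∂_2 = (17 − 9) − 6 = 2, and the invariant factors of ∂_2 are all 1, so H_1 ≅ Z^2.
  H_2: rank ker ∂_2 − rank ∂_3 = (6 − 6) − 0 = 0, and there is no ∂_3, so H_2 ≅ 0.

As a check, the Euler characteristic is 11 − 17 + 6 = 0, which agrees with 2 − 2 + 0 = 0.

Hence the Betti numbers are b_0 = 2, b_1 = 2, b_2 = 0.

b_0 = 2, b_1 = 2, b_2 = 0.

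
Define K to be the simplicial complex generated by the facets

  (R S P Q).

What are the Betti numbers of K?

We work with the vertex ordering P < Q < R < S. The simplices of K, each written with vertices in increasing order, are:

  0-simplices (4): P, Q, R, S
  1-simplices (6): PQ, PR, PS, QR, QS, RS
  2-simplices (4): PQR, PQS, PRS, QRS
  3-simplices (1): PQRS

giving chain groups C_0 ≅ Z^4, C_1 ≅ Z^6, C_2 ≅ Z^4, C_3 ≅ Z^1.

The boundary map ∂_1: C_1 → C_0 maps an edge to its endpoints' difference, ∂[p,q] = q − p.
The resulting 4×6 matrix has rank 3, and its Smith normal form has invariant factors (1,1,1).

∂_2: C_2 → C_1 maps a triangle to the signed sum of its edges. For instance
  ∂QRS = RS − QS + QR,
  ∂PQR = QR − PR + PQ.
The resulting 6×4 matrix has rank 3, and its Smith normal form has invariant factors (1,1,1).

Boundary ∂_3: C_3 → C_2 sends each 3-simplex σ to the alternating sum Σ_i (−1)^i (σ with its i-th vertex removed). For instance
  ∂PQRS = QRS − PRS + PQS − PQR.
As a 4×1 matrix over Z this has rank 1, with invariant factors (1).

Reading off H_k = ker ∂_k / im ∂_{k+1}:

  H_0: rank C_0 − rank ∂_1 = 4 − 3 = 1, and the invariant factors of ∂_1 are all 1, so H_0 = Z.
  H_1: rank ker ∂_1 − rank ∂_2 = (6 − 3) − 3 = 0, and the invariant factors of ∂_2 are all 1, so H_1 = 0.
  H_2: rank ker ∂_2 − rank ∂_3 = (4 − 3) − 1 = 0, and the invariant factors of ∂_3 are all 1, so H_2 = 0.
  H_3: rank ker ∂_3 − rank ∂_4 = (1 − 1) − 0 = 0, and there is no ∂_4, so H_3 = 0.

As a check, the Euler characteristic is 4 − 6 + 4 − 1 = 1, which agrees with 1 − 0 + 0 − 0 = 1.

Hence the Betti numbers are b_0 = 1, b_1 = 0, b_2 = 0, b_3 = 0.

b_0 = 1, b_1 = 0, b_2 = 0, b_3 = 0.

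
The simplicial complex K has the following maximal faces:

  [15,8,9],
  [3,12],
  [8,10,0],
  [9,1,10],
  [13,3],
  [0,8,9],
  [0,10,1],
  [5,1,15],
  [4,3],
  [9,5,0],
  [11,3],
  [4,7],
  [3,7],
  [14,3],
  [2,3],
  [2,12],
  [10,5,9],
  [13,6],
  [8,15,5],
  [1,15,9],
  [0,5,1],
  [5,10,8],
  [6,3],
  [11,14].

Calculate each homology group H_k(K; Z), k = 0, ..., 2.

Take the total order 0 < 1 < 2 < 3 < 4 < 5 < 6 < 7 < 8 < 9 < 10 < 11 < 12 < 13 < 14 < 15 on the vertex set. Then K (dimension 2) consists of the simplices:

  0-simplices (16): [0], [1], [2], [3], [4], [5], [6], [7], [8], [9], [10], [11], [12], [13], [14], [15]
  1-simplices (30): (30 of them)
  2-simplices (12): [0,1,5], [0,1,10], [0,5,9], [0,8,9], [0,8,10], [1,5,15], [1,9,10], [1,9,15], [5,8,10], [5,8,15], [5,9,10], [8,9,15]

so the chain groups are C_0 ≅ Z^16, C_1 ≅ Z^30, C_2 ≅ Z^12.

The boundary map ∂_1: C_1 → C_0 is given by ∂[p,q] = [q] − [p]. For instance
  ∂[5,15] = [15] − [5].
The 16×30 boundary matrix has rank 14 and Smith normal form diag(1,1,1,1,1,1,1,1,1,1,1,1,1,1).

∂_2: C_2 → C_1 acts by ∂[p,q,r] = [q,r] − [p,r] + [p,q]. For instance
  ∂[0,5,9] = [5,9] − [0,9] + [0,5],
  ∂[0,8,9] = [8,9] − [0,9] + [0,8].
The 30×12 boundary matrix has rank 12 and Smith normal form diag(1,1,1,1,1,1,1,1,1,1,1,2).

From H_k ≅ ker(∂_k) / im(∂_{k+1}) we obtain:

  H_0: rank C_0 − rank ∂_1 = 16 − 14 = 2, and the invariant factors of ∂_1 are all 1, so H_0 = Z^2.
  H_1: rank ker ∂_1 − rank ∂_2 = (30 − 14) − 12 = 4, and ∂_2 has invariant factor 2 > 1, so H_1 = Z^4 ⊕ Z_2.
  H_2: rank ker ∂_2 − rank ∂_3 = (12 − 12) − 0 = 0, and there is no ∂_3, so H_2 = 0.

(K is a triangulation of the disjoint union of a wedge of 4 circles and the real projective plane RP^2.)

H_0 = Z^2,  H_1 = Z^4 ⊕ Z_2,  H_2 = 0.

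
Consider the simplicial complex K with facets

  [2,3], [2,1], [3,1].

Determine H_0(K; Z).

Fix the vertex order 1 < 2 < 3 and write every simplex with vertices in increasing order. Then dim K = 1 and the simplices of K are:

  0-simplices (3): [1], [2], [3]
  1-simplices (3): [1,2], [1,3], [2,3]

Hence C_0 ≅ Z^3, C_1 ≅ Z^3.

∂_1: C_1 → C_0 maps an edge to its endpoints' difference, ∂[p,q] = q − p. For instance
  ∂[1,2] = [2] − [1].
The resulting 3×3 matrix has rank 2, and its Smith normal form has invariant factors (1,1).

From H_k ≅ ker(∂_k) / im(∂_{k+1}) we obtain:

  H_0: rank C_0 − rank ∂_1 = 3 − 2 = 1, and the invariant factors of ∂_1 are all 1, so H_0 = Z.

(K is a triangulation of the circle S^1.)

H_0 ≅ Z.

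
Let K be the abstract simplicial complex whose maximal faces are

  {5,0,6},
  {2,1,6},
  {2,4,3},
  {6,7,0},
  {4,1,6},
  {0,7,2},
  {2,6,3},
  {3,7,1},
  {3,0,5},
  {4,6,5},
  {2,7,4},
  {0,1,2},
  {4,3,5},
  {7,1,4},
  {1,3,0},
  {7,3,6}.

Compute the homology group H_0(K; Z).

H_0 = Z.

K has 8 vertices, 24 edges, 16 triangles.
rank ∂_0 = 0, rank ∂_1 = 7 ⇒ b_0 = 8 − 0 − 7 = 1; all invariant factors of ∂_1 are 1 so no torsion. So H_0 ≅ Z.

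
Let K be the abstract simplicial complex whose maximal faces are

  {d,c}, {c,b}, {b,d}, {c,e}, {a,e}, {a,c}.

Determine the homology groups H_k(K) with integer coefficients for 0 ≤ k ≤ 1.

We work with the vertex ordering a < b < c < d < e. The simplices of K, each written with vertices in increasing order, are:

  0-simplices (5): a, b, c, d, e
  1-simplices (6): ac, ae, bc, bd, cd, ce

giving chain groups C_0 ≅ Z^5, C_1 ≅ Z^6.

The boundary map ∂_1: C_1 → C_0 sends each edge [p,q] (with p < q) to q − p.
This gives a 5×6 integer matrix of rank 4; reducing to Smith normal form yields diagonal entries (1,1,1,1).

Reading off H_k = ker ∂_k / im ∂_{k+1}:

  H_0: rank C_0 − rank ∂_1 = 5 − 4 = 1, and the invariant factors of ∂_1 are all 1, so H_0 = Z.
  H_1: rank ker ∂_1 − rank ∂_2 = (6 − 4) − 0 = 2, and there is no ∂_2, so H_1 = Z^2.

As a check, the Euler characteristic is 5 − 6 = -1, which agrees with 1 − 2 = -1.

H_0 ≅ Z,  H_1 ≅ Z^2.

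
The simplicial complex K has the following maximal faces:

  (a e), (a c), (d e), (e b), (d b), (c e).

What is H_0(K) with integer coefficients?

We work with the vertex ordering a < b < c < d < e. The simplices of K, each written with vertices in increasing order, are:

  0-simplices (5): a, b, c, d, e
  1-simplices (6): ac, ae, bd, be, ce, de

Hence C_0 ≅ Z^5, C_1 ≅ Z^6.

Boundary ∂_1: C_1 → C_0 is given by ∂[p,q] = [q] − [p].
This gives a 5×6 integer matrix of rank 4; reducing to Smith normal form yields diagonal entries (1,1,1,1).

Reading off H_k = ker ∂_k / im ∂_{k+1}:

  H_0: rank C_0 − rank ∂_1 = 5 − 4 = 1, and the invariant factors of ∂_1 are all 1, so H_0 = Z.

H_0 = Z.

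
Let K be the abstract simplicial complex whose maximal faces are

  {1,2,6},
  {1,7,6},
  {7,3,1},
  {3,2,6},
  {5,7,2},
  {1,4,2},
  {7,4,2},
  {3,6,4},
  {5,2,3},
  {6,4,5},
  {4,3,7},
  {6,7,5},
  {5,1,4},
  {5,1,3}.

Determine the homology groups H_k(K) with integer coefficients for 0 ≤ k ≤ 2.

H_0 = Z,  H_1 = Z^2,  H_2 = Z.

Order the vertices as 1 < 2 < 3 < 4 < 5 < 6 < 7. Listing each simplex with vertices in this order, K has dimension 2 with simplices:

  0-simplices (7): [1], [2], [3], [4], [5], [6], [7]
  1-simplices (21): [1,2], [1,3], [1,4], [1,5], [1,6], [1,7], [2,3], [2,4], [2,5], [2,6], [2,7], [3,4], [3,5], [3,6], [3,7], [4,5], [4,6], [4,7], [5,6], [5,7], [6,7]
  2-simplices (14): [1,2,4], [1,2,6], [1,3,5], [1,3,7], [1,4,5], [1,6,7], [2,3,5], [2,3,6], [2,4,7], [2,5,7], [3,4,6], [3,4,7], [4,5,6], [5,6,7]

Hence C_0 ≅ Z^7, C_1 ≅ Z^21, C_2 ≅ Z^14.

Boundary ∂_1: C_1 → C_0 maps an edge to its endpoints' difference, ∂[p,q] = q − p. For instance
  ∂[1,7] = [7] − [1].
This gives a 7×21 integer matrix of rank 6; reducing to Smith normal form yields diagonal entries (1,1,1,1,1,1).

The boundary map ∂_2: C_2 → C_1 maps a triangle to the signed sum of its edges. For instance
  ∂[1,3,7] = [3,7] − [1,7] + [1,3],
  ∂[2,3,6] = [3,6] − [2,6] + [2,3].
As a 21×14 matrix over Z this has rank 13, with invariant factors (1,1,1,1,1,1,1,1,1,1,1,1,1).

Now H_k = ker ∂_k / im ∂_{k+1}, so:

  H_0: rank C_0 − rank ∂_1 = 7 − 6 = 1, and the invariant factors of ∂_1 are all 1, so H_0 ≅ Z.
  H_1: rank ker ∂_1 − rank ∂_2 = (21 − 6) − 13 = 2, and the invariant factors of ∂_2 are all 1, so H_1 ≅ Z^2.
  H_2: rank ker ∂_2 − rank ∂_3 = (14 − 13) − 0 = 1, and there is no ∂_3, so H_2 ≅ Z.

(K is a triangulation of the torus T^2.)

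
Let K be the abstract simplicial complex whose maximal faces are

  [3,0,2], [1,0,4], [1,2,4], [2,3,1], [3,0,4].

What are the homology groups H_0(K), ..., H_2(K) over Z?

H_0 = Z,  H_1 = Z,  H_2 = 0.

K has 5 vertices, 10 edges, 5 triangles.
rank ∂_0 = 0, rank ∂_1 = 4 ⇒ b_0 = 5 − 0 − 4 = 1; all invariant factors of ∂_1 are 1 so no torsion. So H_0 = Z.
rank ∂_1 = 4, rank ∂_2 = 5 ⇒ b_1 = 10 − 4 − 5 = 1; all invariant factors of ∂_2 are 1 so no torsion. So H_1 = Z.
rank ∂_2 = 5, rank ∂_3 = 0 ⇒ b_2 = 5 − 5 − 0 = 0. So H_2 = 0.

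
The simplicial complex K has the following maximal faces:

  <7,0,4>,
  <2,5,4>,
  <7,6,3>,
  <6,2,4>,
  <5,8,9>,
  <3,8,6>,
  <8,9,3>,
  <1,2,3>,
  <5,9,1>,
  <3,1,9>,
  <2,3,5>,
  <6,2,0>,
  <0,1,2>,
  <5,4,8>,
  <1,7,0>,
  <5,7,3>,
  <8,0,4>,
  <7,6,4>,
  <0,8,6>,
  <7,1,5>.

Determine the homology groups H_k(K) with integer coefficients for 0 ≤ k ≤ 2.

H_0 = Z,  H_1 = Z ⊕ Z/2,  H_2 = 0.

Fix the vertex order 0 < 1 < 2 < 3 < 4 < 5 < 6 < 7 < 8 < 9 and write every simplex with vertices in increasing order. Then dim K = 2 and the simplices of K are:

  0-simplices (10): [0], [1], [2], [3], [4], [5], [6], [7], [8], [9]
  1-simplices (30): (30 of them)
  2-simplices (20): (20 of them)

Hence C_0 ≅ Z^10, C_1 ≅ Z^30, C_2 ≅ Z^20.

∂_1: C_1 → C_0 maps an edge to its endpoints' difference, ∂[p,q] = q − p. For instance
  ∂[3,6] = [6] − [3].
This gives a 10×30 integer matrix of rank 9; reducing to Smith normal form yields diagonal entries (1,1,1,1,1,1,1,1,1).

The boundary map ∂_2: C_2 → C_1 maps a triangle to the signed sum of its edges. For instance
  ∂[0,2,6] = [2,6] − [0,6] + [0,2],
  ∂[3,6,8] = [6,8] − [3,8] + [3,6].
The resulting 30×20 matrix has rank 20, and its Smith normal form has invariant factors (1,1,1,1,1,1,1,1,1,1,1,1,1,1,1,1,1,1,1,2).

Now H_k = ker ∂_k / im ∂_{k+1}, so:

  H_0: rank C_0 − rank ∂_1 = 10 − 9 = 1, and the invariant factors of ∂_1 are all 1, so H_0 ≅ Z.
  H_1: rank ker ∂_1 − rank ∂_2 = (30 − 9) − 20 = 1, and ∂_2 has invariant factor 2 > 1, so H_1 ≅ Z ⊕ Z/2.
  H_2: rank ker ∂_2 − rank ∂_3 = (20 − 20) − 0 = 0, and there is no ∂_3, so H_2 ≅ 0.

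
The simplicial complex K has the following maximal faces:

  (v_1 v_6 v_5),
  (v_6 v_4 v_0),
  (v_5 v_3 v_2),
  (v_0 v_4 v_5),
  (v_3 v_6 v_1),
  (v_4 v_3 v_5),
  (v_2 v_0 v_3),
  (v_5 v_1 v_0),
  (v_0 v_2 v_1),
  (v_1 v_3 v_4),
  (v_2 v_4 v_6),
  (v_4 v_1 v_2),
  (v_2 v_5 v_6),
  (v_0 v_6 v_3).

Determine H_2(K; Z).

Order the vertices as v_0 < v_1 < v_2 < v_3 < v_4 < v_5 < v_6. Listing each simplex with vertices in this order, K has dimension 2 with simplices:

  0-simplices (7): [v_0], [v_1], [v_2], [v_3], [v_4], [v_5], [v_6]
  1-simplices (21): (21 of them)
  2-simplices (14): (14 of them)

Hence C_0 ≅ Z^7, C_1 ≅ Z^21, C_2 ≅ Z^14.

The boundary map ∂_1: C_1 → C_0 sends each edge [p,q] (with p < q) to q − p. For instance
  ∂[v_4,v_6] = [v_6] − [v_4].
As a 7×21 matrix over Z this has rank 6, with invariant factors (1,1,1,1,1,1).

∂_2: C_2 → C_1 maps a triangle to the signed sum of its edges. For instance
  ∂[v_2,v_5,v_6] = [v_5,v_6] − [v_2,v_6] + [v_2,v_5],
  ∂[v_0,v_2,v_3] = [v_2,v_3] − [v_0,v_3] + [v_0,v_2].
The resulting 21×14 matrix has rank 13, and its Smith normal form has invariant factors (1,1,1,1,1,1,1,1,1,1,1,1,1).

Computing H_k = (kernel of ∂_k) / (image of ∂_{k+1}):

  H_2: rank ker ∂_2 − rank ∂_3 = (14 − 13) − 0 = 1, and there is no ∂_3, so H_2 = Z.

(K is a triangulation of the torus T^2.)

H_2 ≅ Z.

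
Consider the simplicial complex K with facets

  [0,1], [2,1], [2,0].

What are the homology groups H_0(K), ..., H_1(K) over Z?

Take the total order 0 < 1 < 2 on the vertex set. Then K (dimension 1) consists of the simplices:

  0-simplices (3): [0], [1], [2]
  1-simplices (3): [0,1], [0,2], [1,2]

giving chain groups C_0 ≅ Z^3, C_1 ≅ Z^3.

Boundary ∂_1: C_1 → C_0 sends each edge [p,q] (with p < q) to q − p. For instance
  ∂[1,2] = [2] − [1].
The resulting 3×3 matrix has rank 2, and its Smith normal form has invariant factors (1,1).

Now H_k = ker ∂_k / im ∂_{k+1}, so:

  H_0: rank C_0 − rank ∂_1 = 3 − 2 = 1, and the invariant factors of ∂_1 are all 1, so H_0 = Z.
  H_1: rank ker ∂_1 − rank ∂_2 = (3 − 2) − 0 = 1, and there is no ∂_2, so H_1 = Z.

As a check, the Euler characteristic is 3 − 3 = 0, which agrees with 1 − 1 = 0.

H_0 ≅ Z,  H_1 ≅ Z.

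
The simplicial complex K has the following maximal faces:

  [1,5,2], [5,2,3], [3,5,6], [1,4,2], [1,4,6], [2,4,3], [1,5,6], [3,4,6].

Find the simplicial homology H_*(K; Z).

H_0 = Z,  H_1 = 0,  H_2 = Z.

K has 6 vertices, 12 edges, 8 triangles.
rank ∂_0 = 0, rank ∂_1 = 5 ⇒ b_0 = 6 − 0 − 5 = 1; all invariant factors of ∂_1 are 1 so no torsion. So H_0 ≅ Z.
rank ∂_1 = 5, rank ∂_2 = 7 ⇒ b_1 = 12 − 5 − 7 = 0; all invariant factors of ∂_2 are 1 so no torsion. So H_1 ≅ 0.
rank ∂_2 = 7, rank ∂_3 = 0 ⇒ b_2 = 8 − 7 − 0 = 1. So H_2 ≅ Z.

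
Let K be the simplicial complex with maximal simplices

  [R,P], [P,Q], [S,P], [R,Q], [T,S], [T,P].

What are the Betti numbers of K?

K has 5 vertices, 6 edges.
rank ∂_0 = 0, rank ∂_1 = 4 ⇒ b_0 = 5 − 0 − 4 = 1; all invariant factors of ∂_1 are 1 so no torsion. So H_0 = Z.
rank ∂_1 = 4, rank ∂_2 = 0 ⇒ b_1 = 6 − 4 − 0 = 2. So H_1 = Z^2.

b_0 = 1, b_1 = 2.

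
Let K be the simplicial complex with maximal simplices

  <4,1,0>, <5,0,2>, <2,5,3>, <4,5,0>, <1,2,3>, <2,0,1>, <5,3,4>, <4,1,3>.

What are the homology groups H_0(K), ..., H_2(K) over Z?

H_0 ≅ Z,  H_1 = 0,  H_2 ≅ Z.

Order the vertices as 0 < 1 < 2 < 3 < 4 < 5. Listing each simplex with vertices in this order, K has dimension 2 with simplices:

  0-simplices (6): [0], [1], [2], [3], [4], [5]
  1-simplices (12): [0,1], [0,2], [0,4], [0,5], [1,2], [1,3], [1,4], [2,3], [2,5], [3,4], [3,5], [4,5]
  2-simplices (8): [0,1,2], [0,1,4], [0,2,5], [0,4,5], [1,2,3], [1,3,4], [2,3,5], [3,4,5]

so the chain groups are C_0 ≅ Z^6, C_1 ≅ Z^12, C_2 ≅ Z^8.

Boundary ∂_1: C_1 → C_0 sends each edge [p,q] (with p < q) to q − p. For instance
  ∂[4,5] = [5] − [4].
The 6×12 boundary matrix has rank 5 and Smith normal form diag(1,1,1,1,1).

Boundary ∂_2: C_2 → C_1 maps a triangle to the signed sum of its edges. For instance
  ∂[0,1,2] = [1,2] − [0,2] + [0,1],
  ∂[3,4,5] = [4,5] − [3,5] + [3,4].
The 12×8 boundary matrix has rank 7 and Smith normal form diag(1,1,1,1,1,1,1).

Now H_k = ker ∂_k / im ∂_{k+1}, so:

  H_0: rank C_0 − rank ∂_1 = 6 − 5 = 1, and the invariant factors of ∂_1 are all 1, so H_0 = Z.
  H_1: rank ker ∂_1 − rank ∂_2 = (12 − 5) − 7 = 0, and the invariant factors of ∂_2 are all 1, so H_1 = 0.
  H_2: rank ker ∂_2 − rank ∂_3 = (8 − 7) − 0 = 1, and there is no ∂_3, so H_2 = Z.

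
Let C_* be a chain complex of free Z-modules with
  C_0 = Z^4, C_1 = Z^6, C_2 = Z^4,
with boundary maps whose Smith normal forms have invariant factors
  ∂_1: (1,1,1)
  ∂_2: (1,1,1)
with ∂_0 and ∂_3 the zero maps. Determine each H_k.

H_0 = Z,  H_1 = 0,  H_2 = Z.

H_0: b_0 = 4 − 0 − 3 = 1; torsion from ∂_1 factors > 1: none. So H_0 = Z.
H_1: b_1 = 6 − 3 − 3 = 0; torsion from ∂_2 factors > 1: none. So H_1 = 0.
H_2: b_2 = 4 − 3 − 0 = 1; torsion from ∂_3 factors > 1: none. So H_2 = Z.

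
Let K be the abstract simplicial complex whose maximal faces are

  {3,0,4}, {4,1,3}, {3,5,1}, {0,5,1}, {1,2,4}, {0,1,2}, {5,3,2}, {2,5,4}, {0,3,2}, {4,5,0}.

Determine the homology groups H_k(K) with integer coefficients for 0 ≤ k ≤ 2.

Order the vertices as 0 < 1 < 2 < 3 < 4 < 5. Listing each simplex with vertices in this order, K has dimension 2 with simplices:

  0-simplices (6): [0], [1], [2], [3], [4], [5]
  1-simplices (15): [0,1], [0,2], [0,3], [0,4], [0,5], [1,2], [1,3], [1,4], [1,5], [2,3], [2,4], [2,5], [3,4], [3,5], [4,5]
  2-simplices (10): [0,1,2], [0,1,5], [0,2,3], [0,3,4], [0,4,5], [1,2,4], [1,3,4], [1,3,5], [2,3,5], [2,4,5]

giving chain groups C_0 ≅ Z^6, C_1 ≅ Z^15, C_2 ≅ Z^10.

The boundary map ∂_1: C_1 → C_0 maps an edge to its endpoints' difference, ∂[p,q] = q − p. For instance
  ∂[0,4] = [4] − [0].
The resulting 6×15 matrix has rank 5, and its Smith normal form has invariant factors (1,1,1,1,1).

The boundary map ∂_2: C_2 → C_1 sends each 2-simplex [p,q,r] to [q,r] − [p,r] + [p,q]. For instance
  ∂[2,3,5] = [3,5] − [2,5] + [2,3],
  ∂[0,1,5] = [1,5] − [0,5] + [0,1].
This gives a 15×10 integer matrix of rank 10; reducing to Smith normal form yields diagonal entries (1,1,1,1,1,1,1,1,1,2).

Reading off H_k = ker ∂_k / im ∂_{k+1}:

  H_0: rank C_0 − rank ∂_1 = 6 − 5 = 1, and the invariant factors of ∂_1 are all 1, so H_0 ≅ Z.
  H_1: rank ker ∂_1 − rank ∂_2 = (15 − 5) − 10 = 0, and ∂_2 has invariant factor 2 > 1, so H_1 ≅ Z/2.
  H_2: rank ker ∂_2 − rank ∂_3 = (10 − 10) − 0 = 0, and there is no ∂_3, so H_2 ≅ 0.

H_0 = Z,  H_1 = Z/2,  H_2 = 0.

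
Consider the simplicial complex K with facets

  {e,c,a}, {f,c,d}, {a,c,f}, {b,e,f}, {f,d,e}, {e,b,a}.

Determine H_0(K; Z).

H_0 = Z.

We work with the vertex ordering a < b < c < d < e < f. The simplices of K, each written with vertices in increasing order, are:

  0-simplices (6): a, b, c, d, e, f
  1-simplices (12): ab, ac, ae, af, be, bf, cd, ce, cf, de, df, ef
  2-simplices (6): abe, ace, acf, bef, cdf, def

Hence C_0 ≅ Z^6, C_1 ≅ Z^12, C_2 ≅ Z^6.

Boundary ∂_1: C_1 → C_0 is given by ∂[p,q] = [q] − [p]. For instance
  ∂af = f − a.
The resulting 6×12 matrix has rank 5, and its Smith normal form has invariant factors (1,1,1,1,1).

The boundary map ∂_2: C_2 → C_1 maps a triangle to the signed sum of its edges. For instance
  ∂ace = ce − ae + ac,
  ∂acf = cf − af + ac.
The resulting 12×6 matrix has rank 6, and its Smith normal form has invariant factors (1,1,1,1,1,1).

Computing H_k = (kernel of ∂_k) / (image of ∂_{k+1}):

  H_0: rank C_0 − rank ∂_1 = 6 − 5 = 1, and the invariant factors of ∂_1 are all 1, so H_0 = Z.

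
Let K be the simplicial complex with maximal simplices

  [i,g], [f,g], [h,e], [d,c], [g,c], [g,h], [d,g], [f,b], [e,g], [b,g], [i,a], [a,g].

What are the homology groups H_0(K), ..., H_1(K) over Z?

H_0 = Z,  H_1 = Z^4.

Order the vertices as a < b < c < d < e < f < g < h < i. Listing each simplex with vertices in this order, K has dimension 1 with simplices:

  0-simplices (9): a, b, c, d, e, f, g, h, i
  1-simplices (12): ag, ai, bf, bg, cd, cg, dg, eg, eh, fg, gh, gi

so the chain groups are C_0 ≅ Z^9, C_1 ≅ Z^12.

The boundary map ∂_1: C_1 → C_0 is given by ∂[p,q] = [q] − [p]. For instance
  ∂ag = g − a.
As a 9×12 matrix over Z this has rank 8, with invariant factors (1,1,1,1,1,1,1,1).

Now H_k = ker ∂_k / im ∂_{k+1}, so:

  H_0: rank C_0 − rank ∂_1 = 9 − 8 = 1, and the invariant factors of ∂_1 are all 1, so H_0 ≅ Z.
  H_1: rank ker ∂_1 − rank ∂_2 = (12 − 8) − 0 = 4, and there is no ∂_2, so H_1 ≅ Z^4.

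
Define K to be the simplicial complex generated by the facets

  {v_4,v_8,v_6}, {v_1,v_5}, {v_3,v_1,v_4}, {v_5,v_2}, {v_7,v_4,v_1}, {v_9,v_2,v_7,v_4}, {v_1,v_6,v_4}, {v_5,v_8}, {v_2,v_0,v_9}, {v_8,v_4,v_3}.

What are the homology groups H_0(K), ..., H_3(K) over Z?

H_0 ≅ Z,  H_1 ≅ Z^2,  H_2 = 0,  H_3 = 0.

K has 10 vertices, 20 edges, 10 triangles, 1 3-simplex.
rank ∂_0 = 0, rank ∂_1 = 9 ⇒ b_0 = 10 − 0 − 9 = 1; all invariant factors of ∂_1 are 1 so no torsion. So H_0 = Z.
rank ∂_1 = 9, rank ∂_2 = 9 ⇒ b_1 = 20 − 9 − 9 = 2; all invariant factors of ∂_2 are 1 so no torsion. So H_1 = Z^2.
rank ∂_2 = 9, rank ∂_3 = 1 ⇒ b_2 = 10 − 9 − 1 = 0; all invariant factors of ∂_3 are 1 so no torsion. So H_2 = 0.
rank ∂_3 = 1, rank ∂_4 = 0 ⇒ b_3 = 1 − 1 − 0 = 0. So H_3 = 0.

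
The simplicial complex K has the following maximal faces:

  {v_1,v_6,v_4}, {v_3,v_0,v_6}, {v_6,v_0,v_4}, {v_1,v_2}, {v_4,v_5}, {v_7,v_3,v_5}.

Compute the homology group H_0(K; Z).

Order the vertices as v_0 < v_1 < v_2 < v_3 < v_4 < v_5 < v_6 < v_7. Listing each simplex with vertices in this order, K has dimension 2 with simplices:

  0-simplices (8): [v_0], [v_1], [v_2], [v_3], [v_4], [v_5], [v_6], [v_7]
  1-simplices (12): [v_0,v_3], [v_0,v_4], [v_0,v_6], [v_1,v_2], [v_1,v_4], [v_1,v_6], [v_3,v_5], [v_3,v_6], [v_3,v_7], [v_4,v_5], [v_4,v_6], [v_5,v_7]
  2-simplices (4): [v_0,v_3,v_6], [v_0,v_4,v_6], [v_1,v_4,v_6], [v_3,v_5,v_7]

giving chain groups C_0 ≅ Z^8, C_1 ≅ Z^12, C_2 ≅ Z^4.

∂_1: C_1 → C_0 is given by ∂[p,q] = [q] − [p]. For instance
  ∂[v_4,v_5] = [v_5] − [v_4].
As a 8×12 matrix over Z this has rank 7, with invariant factors (1,1,1,1,1,1,1).

Boundary ∂_2: C_2 → C_1 acts by ∂[p,q,r] = [q,r] − [p,r] + [p,q]. For instance
  ∂[v_0,v_3,v_6] = [v_3,v_6] − [v_0,v_6] + [v_0,v_3],
  ∂[v_3,v_5,v_7] = [v_5,v_7] − [v_3,v_7] + [v_3,v_5].
This gives a 12×4 integer matrix of rank 4; reducing to Smith normal form yields diagonal entries (1,1,1,1).

Reading off H_k = ker ∂_k / im ∂_{k+1}:

  H_0: rank C_0 − rank ∂_1 = 8 − 7 = 1, and the invariant factors of ∂_1 are all 1, so H_0 ≅ Z.

H_0 ≅ Z.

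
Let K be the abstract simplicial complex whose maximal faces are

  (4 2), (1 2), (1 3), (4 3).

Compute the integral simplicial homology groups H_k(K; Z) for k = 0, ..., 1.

H_0 ≅ Z,  H_1 ≅ Z.

K has 4 vertices, 4 edges.
rank ∂_0 = 0, rank ∂_1 = 3 ⇒ b_0 = 4 − 0 − 3 = 1; all invariant factors of ∂_1 are 1 so no torsion. So H_0 = Z.
rank ∂_1 = 3, rank ∂_2 = 0 ⇒ b_1 = 4 − 3 − 0 = 1. So H_1 = Z.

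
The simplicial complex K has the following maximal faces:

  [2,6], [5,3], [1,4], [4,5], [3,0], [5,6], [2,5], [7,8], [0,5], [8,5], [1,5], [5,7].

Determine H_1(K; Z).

H_1 = Z^4.

We work with the vertex ordering 0 < 1 < 2 < 3 < 4 < 5 < 6 < 7 < 8. The simplices of K, each written with vertices in increasing order, are:

  0-simplices (9): [0], [1], [2], [3], [4], [5], [6], [7], [8]
  1-simplices (12): [0,3], [0,5], [1,4], [1,5], [2,5], [2,6], [3,5], [4,5], [5,6], [5,7], [5,8], [7,8]

Hence C_0 ≅ Z^9, C_1 ≅ Z^12.

∂_1: C_1 → C_0 sends each edge [p,q] (with p < q) to q − p.
As a 9×12 matrix over Z this has rank 8, with invariant factors (1,1,1,1,1,1,1,1).

Reading off H_k = ker ∂_k / im ∂_{k+1}:

  H_1: rank ker ∂_1 − rank ∂_2 = (12 − 8) − 0 = 4, and there is no ∂_2, so H_1 ≅ Z^4.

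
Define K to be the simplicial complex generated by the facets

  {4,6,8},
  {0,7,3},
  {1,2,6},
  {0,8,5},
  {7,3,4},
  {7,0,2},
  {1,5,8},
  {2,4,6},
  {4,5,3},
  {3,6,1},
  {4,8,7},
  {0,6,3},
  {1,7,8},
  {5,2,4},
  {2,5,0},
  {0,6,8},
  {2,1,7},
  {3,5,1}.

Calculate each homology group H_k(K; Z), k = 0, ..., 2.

Fix the vertex order 0 < 1 < 2 < 3 < 4 < 5 < 6 < 7 < 8 and write every simplex with vertices in increasing order. Then dim K = 2 and the simplices of K are:

  0-simplices (9): [0], [1], [2], [3], [4], [5], [6], [7], [8]
  1-simplices (27): (27 of them)
  2-simplices (18): [0,2,5], [0,2,7], [0,3,6], [0,3,7], [0,5,8], [0,6,8], [1,2,6], [1,2,7], [1,3,5], [1,3,6], [1,5,8], [1,7,8], [2,4,5], [2,4,6], [3,4,5], [3,4,7], [4,6,8], [4,7,8]

Hence C_0 ≅ Z^9, C_1 ≅ Z^27, C_2 ≅ Z^18.

Boundary ∂_1: C_1 → C_0 maps an edge to its endpoints' difference, ∂[p,q] = q − p.
The resulting 9×27 matrix has rank 8, and its Smith normal form has invariant factors (1,1,1,1,1,1,1,1).

The boundary map ∂_2: C_2 → C_1 sends each 2-simplex [p,q,r] to [q,r] − [p,r] + [p,q]. For instance
  ∂[0,6,8] = [6,8] − [0,8] + [0,6],
  ∂[4,6,8] = [6,8] − [4,8] + [4,6].
This gives a 27×18 integer matrix of rank 17; reducing to Smith normal form yields diagonal entries (1,1,1,1,1,1,1,1,1,1,1,1,1,1,1,1,1).

Computing H_k = (kernel of ∂_k) / (image of ∂_{k+1}):

  H_0: rank C_0 − rank ∂_1 = 9 − 8 = 1, and the invariant factors of ∂_1 are all 1, so H_0 ≅ Z.
  H_1: rank ker ∂_1 − rank ∂_2 = (27 − 8) − 17 = 2, and the invariant factors of ∂_2 are all 1, so H_1 ≅ Z^2.
  H_2: rank ker ∂_2 − rank ∂_3 = (18 − 17) − 0 = 1, and there is no ∂_3, so H_2 ≅ Z.

(K is a triangulation of the torus T^2.)

H_0 ≅ Z,  H_1 ≅ Z^2,  H_2 ≅ Z.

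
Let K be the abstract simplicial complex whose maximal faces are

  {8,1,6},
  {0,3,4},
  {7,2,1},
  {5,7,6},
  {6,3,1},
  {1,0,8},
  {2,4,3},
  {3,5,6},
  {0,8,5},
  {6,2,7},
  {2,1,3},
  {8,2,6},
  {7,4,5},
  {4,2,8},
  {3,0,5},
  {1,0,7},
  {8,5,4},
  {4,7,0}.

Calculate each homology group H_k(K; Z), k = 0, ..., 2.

We work with the vertex ordering 0 < 1 < 2 < 3 < 4 < 5 < 6 < 7 < 8. The simplices of K, each written with vertices in increasing order, are:

  0-simplices (9): [0], [1], [2], [3], [4], [5], [6], [7], [8]
  1-simplices (27): (27 of them)
  2-simplices (18): [0,1,7], [0,1,8], [0,3,4], [0,3,5], [0,4,7], [0,5,8], [1,2,3], [1,2,7], [1,3,6], [1,6,8], [2,3,4], [2,4,8], [2,6,7], [2,6,8], [3,5,6], [4,5,7], [4,5,8], [5,6,7]

Hence C_0 ≅ Z^9, C_1 ≅ Z^27, C_2 ≅ Z^18.

∂_1: C_1 → C_0 is given by ∂[p,q] = [q] − [p].
The 9×27 boundary matrix has rank 8 and Smith normal form diag(1,1,1,1,1,1,1,1).

Boundary ∂_2: C_2 → C_1 acts by ∂[p,q,r] = [q,r] − [p,r] + [p,q]. For instance
  ∂[2,6,8] = [6,8] − [2,8] + [2,6],
  ∂[2,3,4] = [3,4] − [2,4] + [2,3].
This gives a 27×18 integer matrix of rank 18; reducing to Smith normal form yields diagonal entries (1,1,1,1,1,1,1,1,1,1,1,1,1,1,1,1,1,2).

Reading off H_k = ker ∂_k / im ∂_{k+1}:

  H_0: rank C_0 − rank ∂_1 = 9 − 8 = 1, and the invariant factors of ∂_1 are all 1, so H_0 ≅ Z.
  H_1: rank ker ∂_1 − rank ∂_2 = (27 − 8) − 18 = 1, and ∂_2 has invariant factor 2 > 1, so H_1 ≅ Z ⊕ Z/2Z.
  H_2: rank ker ∂_2 − rank ∂_3 = (18 − 18) − 0 = 0, and there is no ∂_3, so H_2 ≅ 0.

H_0 = Z,  H_1 = Z ⊕ Z/2Z,  H_2 = 0.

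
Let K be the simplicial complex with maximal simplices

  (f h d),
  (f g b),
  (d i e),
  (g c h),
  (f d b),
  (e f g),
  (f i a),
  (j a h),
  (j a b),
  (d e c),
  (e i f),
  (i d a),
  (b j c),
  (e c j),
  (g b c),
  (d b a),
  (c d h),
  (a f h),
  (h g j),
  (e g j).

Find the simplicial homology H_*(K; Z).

H_0 = Z,  H_1 = Z ⊕ Z/2,  H_2 = 0.

Order the vertices as a < b < c < d < e < f < g < h < i < j. Listing each simplex with vertices in this order, K has dimension 2 with simplices:

  0-simplices (10): a, b, c, d, e, f, g, h, i, j
  1-simplices (30): ab, ad, af, ah, ai, aj, bc, bd, bf, bg, bj, cd, ce, cg, ch, cj, de, df, dh, di, ef, eg, ei, ej, fg, fh, fi, gh, gj, hj
  2-simplices (20): abd, abj, adi, afh, afi, ahj, bcg, bcj, bdf, bfg, cde, cdh, cej, cgh, dei, dfh, efg, efi, egj, ghj

giving chain groups C_0 ≅ Z^10, C_1 ≅ Z^30, C_2 ≅ Z^20.

The boundary map ∂_1: C_1 → C_0 sends each edge [p,q] (with p < q) to q − p. For instance
  ∂dh = h − d.
This gives a 10×30 integer matrix of rank 9; reducing to Smith normal form yields diagonal entries (1,1,1,1,1,1,1,1,1).

Boundary ∂_2: C_2 → C_1 sends each 2-simplex [p,q,r] to [q,r] − [p,r] + [p,q]. For instance
  ∂efi = fi − ei + ef,
  ∂cde = de − ce + cd.
As a 30×20 matrix over Z this has rank 20, with invariant factors (1,1,1,1,1,1,1,1,1,1,1,1,1,1,1,1,1,1,1,2).

From H_k ≅ ker(∂_k) / im(∂_{k+1}) we obtain:

  H_0: rank C_0 − rank ∂_1 = 10 − 9 = 1, and the invariant factors of ∂_1 are all 1, so H_0 = Z.
  H_1: rank ker ∂_1 − rank ∂_2 = (30 − 9) − 20 = 1, and ∂_2 has invariant factor 2 > 1, so H_1 = Z ⊕ Z/2.
  H_2: rank ker ∂_2 − rank ∂_3 = (20 − 20) − 0 = 0, and there is no ∂_3, so H_2 = 0.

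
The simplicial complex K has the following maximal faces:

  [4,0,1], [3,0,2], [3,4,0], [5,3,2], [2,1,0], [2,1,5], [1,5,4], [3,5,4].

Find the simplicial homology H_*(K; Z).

We work with the vertex ordering 0 < 1 < 2 < 3 < 4 < 5. The simplices of K, each written with vertices in increasing order, are:

  0-simplices (6): [0], [1], [2], [3], [4], [5]
  1-simplices (12): [0,1], [0,2], [0,3], [0,4], [1,2], [1,4], [1,5], [2,3], [2,5], [3,4], [3,5], [4,5]
  2-simplices (8): [0,1,2], [0,1,4], [0,2,3], [0,3,4], [1,2,5], [1,4,5], [2,3,5], [3,4,5]

giving chain groups C_0 ≅ Z^6, C_1 ≅ Z^12, C_2 ≅ Z^8.

The boundary map ∂_1: C_1 → C_0 sends each edge [p,q] (with p < q) to q − p. For instance
  ∂[2,5] = [5] − [2].
The resulting 6×12 matrix has rank 5, and its Smith normal form has invariant factors (1,1,1,1,1).

∂_2: C_2 → C_1 sends each 2-simplex [p,q,r] to [q,r] − [p,r] + [p,q]. For instance
  ∂[1,4,5] = [4,5] − [1,5] + [1,4],
  ∂[2,3,5] = [3,5] − [2,5] + [2,3].
This gives a 12×8 integer matrix of rank 7; reducing to Smith normal form yields diagonal entries (1,1,1,1,1,1,1).

From H_k ≅ ker(∂_k) / im(∂_{k+1}) we obtain:

  H_0: rank C_0 − rank ∂_1 = 6 − 5 = 1, and the invariant factors of ∂_1 are all 1, so H_0 ≅ Z.
  H_1: rank ker ∂_1 − rank ∂_2 = (12 − 5) − 7 = 0, and the invariant factors of ∂_2 are all 1, so H_1 ≅ 0.
  H_2: rank ker ∂_2 − rank ∂_3 = (8 − 7) − 0 = 1, and there is no ∂_3, so H_2 ≅ Z.

As a check, the Euler characteristic is 6 − 12 + 8 = 2, which agrees with 1 − 0 + 1 = 2.
(K is a triangulation of the 2-sphere S^2.)

H_0 ≅ Z,  H_1 = 0,  H_2 ≅ Z.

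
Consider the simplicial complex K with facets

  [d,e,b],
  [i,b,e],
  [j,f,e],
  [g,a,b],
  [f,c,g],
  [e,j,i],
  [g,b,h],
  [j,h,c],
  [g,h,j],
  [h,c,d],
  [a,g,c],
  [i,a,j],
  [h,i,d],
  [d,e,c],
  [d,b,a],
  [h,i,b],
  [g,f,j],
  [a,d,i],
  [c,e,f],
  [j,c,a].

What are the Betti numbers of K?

b_0 = 1, b_1 = 1, b_2 = 0.

Fix the vertex order a < b < c < d < e < f < g < h < i < j and write every simplex with vertices in increasing order. Then dim K = 2 and the simplices of K are:

  0-simplices (10): a, b, c, d, e, f, g, h, i, j
  1-simplices (30): ab, ac, ad, ag, ai, aj, bd, be, bg, bh, bi, cd, ce, cf, cg, ch, cj, de, dh, di, ef, ei, ej, fg, fj, gh, gj, hi, hj, ij
  2-simplices (20): abd, abg, acg, acj, adi, aij, bde, bei, bgh, bhi, cde, cdh, cef, cfg, chj, dhi, efj, eij, fgj, ghj

Hence C_0 ≅ Z^10, C_1 ≅ Z^30, C_2 ≅ Z^20.

The boundary map ∂_1: C_1 → C_0 maps an edge to its endpoints' difference, ∂[p,q] = q − p. For instance
  ∂gh = h − g.
As a 10×30 matrix over Z this has rank 9, with invariant factors (1,1,1,1,1,1,1,1,1).

∂_2: C_2 → C_1 maps a triangle to the signed sum of its edges. For instance
  ∂aij = ij − aj + ai,
  ∂cde = de − ce + cd.
As a 30×20 matrix over Z this has rank 20, with invariant factors (1,1,1,1,1,1,1,1,1,1,1,1,1,1,1,1,1,1,1,2).

From H_k ≅ ker(∂_k) / im(∂_{k+1}) we obtain:

  H_0: rank C_0 − rank ∂_1 = 10 − 9 = 1, and the invariant factors of ∂_1 are all 1, so H_0 = Z.
  H_1: rank ker ∂_1 − rank ∂_2 = (30 − 9) − 20 = 1, and ∂_2 has invariant factor 2 > 1, so H_1 = Z ⊕ Z/2Z.
  H_2: rank ker ∂_2 − rank ∂_3 = (20 − 20) − 0 = 0, and there is no ∂_3, so H_2 = 0.

As a check, the Euler characteristic is 10 − 30 + 20 = 0, which agrees with 1 − 1 + 0 = 0.
(K is a triangulation of the Klein bottle.)

Hence the Betti numbers are b_0 = 1, b_1 = 1, b_2 = 0.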